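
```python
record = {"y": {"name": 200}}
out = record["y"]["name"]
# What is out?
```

Trace:
`record = {"y": {"name": 200}}` → record = {'y': {'name': 200}}
`out = record["y"]["name"]` → out = 200
So out = 200

Answer: 200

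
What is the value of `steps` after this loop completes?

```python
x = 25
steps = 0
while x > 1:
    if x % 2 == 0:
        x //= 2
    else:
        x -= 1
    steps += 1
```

Steps to reduce 25 to 1
`steps` takes the values: 0 → 1 → 2 → 3 → 4 → 5 → 6

Answer: 6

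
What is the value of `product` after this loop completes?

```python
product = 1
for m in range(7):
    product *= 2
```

2^7 = 128
`product` takes the values: 1 → 2 → 4 → 8 → 16 → 32 → 64 → 128

Answer: 128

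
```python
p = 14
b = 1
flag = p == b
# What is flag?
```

Trace:
`p = 14` → p = 14
`b = 1` → b = 1
`flag = p == b` → flag = False
So flag = False

Answer: False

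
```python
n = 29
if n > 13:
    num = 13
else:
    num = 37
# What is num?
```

Trace:
`n = 29` → n = 29
`if n > 13: ...` → n > 13 is True → num = 13
So num = 13

Answer: 13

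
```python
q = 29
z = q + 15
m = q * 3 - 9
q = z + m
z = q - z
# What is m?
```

Trace:
`q = 29` → q = 29
`z = q + 15` → z = 44
`m = q * 3 - 9` → m = 78
`q = z + m` → q = 122
`z = q - z` → z = 78
So m = 78

Answer: 78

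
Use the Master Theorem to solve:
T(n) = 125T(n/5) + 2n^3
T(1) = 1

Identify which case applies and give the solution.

a=125, b=5, f(n)=2n^3. log_5(125) = 3. Since c=3 = 3, Case 2 applies: T(n) = Θ(n^log_b(a) · log n) = O(n^3 log n).

Answer: O(n^3 log n) - Case 2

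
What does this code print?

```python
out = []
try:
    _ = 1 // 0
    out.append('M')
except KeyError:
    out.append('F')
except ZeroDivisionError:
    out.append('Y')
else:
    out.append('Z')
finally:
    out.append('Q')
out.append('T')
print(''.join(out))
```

Execution trace: 'Y' (except ZeroDivisionError) → 'Q' (finally) → 'T' (after the try/except). Output: YQT

Answer: YQT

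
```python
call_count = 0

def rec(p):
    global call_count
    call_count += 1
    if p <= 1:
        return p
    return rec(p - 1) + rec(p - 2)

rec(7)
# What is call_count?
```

Calls(p) = 1 + Calls(p-1) + Calls(p-2); Calls(0)=Calls(1)=1. For p=7 this gives 41.

Answer: 41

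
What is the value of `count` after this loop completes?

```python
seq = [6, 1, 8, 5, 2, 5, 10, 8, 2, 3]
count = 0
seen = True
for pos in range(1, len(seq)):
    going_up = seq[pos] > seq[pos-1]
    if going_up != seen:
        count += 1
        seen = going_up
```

Count direction changes in [6, 1, 8, 5, 2, 5, 10, 8, 2, 3]
`count` takes the values: 0 → 1 → 2 → 3 → 4 → 5 → 6

Answer: 6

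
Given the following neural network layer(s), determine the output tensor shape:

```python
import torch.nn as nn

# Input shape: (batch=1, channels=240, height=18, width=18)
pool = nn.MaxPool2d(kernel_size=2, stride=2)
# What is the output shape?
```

Input: (1, 240, 18, 18) -> Output: (1, 240, 9, 9)

Answer: (1, 240, 9, 9)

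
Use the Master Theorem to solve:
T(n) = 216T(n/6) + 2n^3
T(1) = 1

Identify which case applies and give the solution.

a=216, b=6, f(n)=2n^3. log_6(216) = 3. Since c=3 = 3, Case 2 applies: T(n) = Θ(n^log_b(a) · log n) = O(n^3 log n).

Answer: O(n^3 log n) - Case 2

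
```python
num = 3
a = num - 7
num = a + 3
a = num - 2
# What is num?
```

Trace:
`num = 3` → num = 3
`a = num - 7` → a = -4
`num = a + 3` → num = -1
`a = num - 2` → a = -3
So num = -1

Answer: -1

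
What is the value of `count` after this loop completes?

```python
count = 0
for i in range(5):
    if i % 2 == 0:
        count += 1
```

Count numbers divisible by 2 in range(5)
`count` takes the values: 0 → 1 → 2 → 3

Answer: 3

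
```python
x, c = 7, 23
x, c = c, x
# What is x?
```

Trace:
`x, c = 7, 23` → x = 7; c = 23
`x, c = c, x` → x = 23; c = 7
So x = 23

Answer: 23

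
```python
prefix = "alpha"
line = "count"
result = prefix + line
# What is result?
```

Trace:
`prefix = "alpha"` → prefix = 'alpha'
`line = "count"` → line = 'count'
`result = prefix + line` → result = 'alphacount'
So result = 'alphacount'

Answer: 'alphacount'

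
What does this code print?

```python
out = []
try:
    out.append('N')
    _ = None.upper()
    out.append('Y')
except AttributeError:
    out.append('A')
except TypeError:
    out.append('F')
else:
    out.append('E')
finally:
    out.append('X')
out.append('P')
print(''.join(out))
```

Execution trace: 'N' (try body) → 'A' (except AttributeError) → 'X' (finally) → 'P' (after the try/except). Output: NAXP

Answer: NAXP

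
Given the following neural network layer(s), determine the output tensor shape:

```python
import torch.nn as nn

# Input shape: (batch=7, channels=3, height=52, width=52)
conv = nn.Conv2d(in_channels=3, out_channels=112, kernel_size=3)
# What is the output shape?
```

Input: (7, 3, 52, 52) -> Output: (7, 112, 50, 50)

Answer: (7, 112, 50, 50)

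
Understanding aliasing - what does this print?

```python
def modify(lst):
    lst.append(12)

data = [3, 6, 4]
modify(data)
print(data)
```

Key concept: function modifies passed list.
Step by step:
`data = [3, 6, 4]` → data = [3, 6, 4]
`modify(data)` → data = [3, 6, 4, 12]
`print(data)` → prints [3, 6, 4, 12]

Answer: [3, 6, 4, 12]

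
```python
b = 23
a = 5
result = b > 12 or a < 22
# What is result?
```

Trace:
`b = 23` → b = 23
`a = 5` → a = 5
`result = b > 12 or a < 22` → result = True
So result = True

Answer: True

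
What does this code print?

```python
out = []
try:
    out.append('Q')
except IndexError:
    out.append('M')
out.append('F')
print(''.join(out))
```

Execution trace: 'Q' (try body, no exception) → 'F' (after the try/except). Output: QF

Answer: QF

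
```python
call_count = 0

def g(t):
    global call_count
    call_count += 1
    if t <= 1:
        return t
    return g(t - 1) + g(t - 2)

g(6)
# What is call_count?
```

Calls(t) = 1 + Calls(t-1) + Calls(t-2); Calls(0)=Calls(1)=1. For t=6 this gives 25.

Answer: 25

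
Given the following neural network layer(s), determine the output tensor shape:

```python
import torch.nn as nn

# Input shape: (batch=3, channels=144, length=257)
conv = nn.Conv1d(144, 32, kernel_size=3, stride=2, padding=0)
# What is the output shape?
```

Input: (3, 144, 257) -> Output: (3, 32, 128)

Answer: (3, 32, 128)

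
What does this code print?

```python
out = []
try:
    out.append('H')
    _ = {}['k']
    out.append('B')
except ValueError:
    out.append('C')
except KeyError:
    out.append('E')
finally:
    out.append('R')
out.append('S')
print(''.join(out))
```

Execution trace: 'H' (try body) → 'E' (except KeyError) → 'R' (finally) → 'S' (after the try/except). Output: HERS

Answer: HERS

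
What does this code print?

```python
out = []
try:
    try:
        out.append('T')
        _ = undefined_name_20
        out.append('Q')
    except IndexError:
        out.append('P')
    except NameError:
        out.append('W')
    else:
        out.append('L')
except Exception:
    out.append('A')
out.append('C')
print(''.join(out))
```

Execution trace: 'T' (inner try body) → 'W' (inner except NameError) → 'C' (after the try/except). Output: TWC

Answer: TWC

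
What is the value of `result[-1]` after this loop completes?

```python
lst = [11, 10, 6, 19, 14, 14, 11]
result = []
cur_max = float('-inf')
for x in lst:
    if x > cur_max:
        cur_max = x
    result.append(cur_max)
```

Running max ends at 19
`result` takes the values: [] → [11] → [11, 11] → [11, 11, 11] → [11, 11, 11, 19] → [11, 11, 11, 19, 19] → [11, 11, 11, 19, 19, 19] → [11, 11, 11, 19, 19, 19, 19]
So `result[-1]` = 19

Answer: 19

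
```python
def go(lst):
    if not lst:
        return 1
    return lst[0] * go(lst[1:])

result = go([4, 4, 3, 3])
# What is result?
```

Product over [4, 4, 3, 3] = 4 * 4 * 3 * 3 = 144

Answer: 144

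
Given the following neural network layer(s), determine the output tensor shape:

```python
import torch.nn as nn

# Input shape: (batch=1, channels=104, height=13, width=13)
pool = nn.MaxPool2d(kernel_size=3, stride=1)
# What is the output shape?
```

Input: (1, 104, 13, 13) -> Output: (1, 104, 11, 11)

Answer: (1, 104, 11, 11)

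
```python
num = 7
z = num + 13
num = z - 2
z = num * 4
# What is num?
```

Trace:
`num = 7` → num = 7
`z = num + 13` → z = 20
`num = z - 2` → num = 18
`z = num * 4` → z = 72
So num = 18

Answer: 18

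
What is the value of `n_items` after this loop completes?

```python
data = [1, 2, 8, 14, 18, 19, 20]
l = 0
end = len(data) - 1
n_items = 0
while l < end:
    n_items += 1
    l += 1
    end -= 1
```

Iterations until pointers meet (list length 7)
`n_items` takes the values: 0 → 1 → 2 → 3

Answer: 3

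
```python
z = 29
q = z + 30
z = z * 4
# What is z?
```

Trace:
`z = 29` → z = 29
`q = z + 30` → q = 59
`z = z * 4` → z = 116
So z = 116

Answer: 116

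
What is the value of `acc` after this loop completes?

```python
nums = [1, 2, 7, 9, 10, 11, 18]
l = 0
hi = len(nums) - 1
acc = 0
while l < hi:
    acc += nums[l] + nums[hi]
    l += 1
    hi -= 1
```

Sum of pairs from ends
`acc` takes the values: 0 → 19 → 32 → 49

Answer: 49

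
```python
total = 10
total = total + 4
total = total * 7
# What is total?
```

Trace:
`total = 10` → total = 10
`total = total + 4` → total = 14
`total = total * 7` → total = 98
So total = 98

Answer: 98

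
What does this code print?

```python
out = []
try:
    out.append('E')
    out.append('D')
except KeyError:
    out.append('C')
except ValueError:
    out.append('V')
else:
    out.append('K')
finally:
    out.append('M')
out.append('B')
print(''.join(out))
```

Execution trace: 'E' (try body) → 'D' (try body, no exception) → 'K' (else) → 'M' (finally) → 'B' (after the try/except). Output: EDKMB

Answer: EDKMB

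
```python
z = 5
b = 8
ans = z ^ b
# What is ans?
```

Trace:
`z = 5` → z = 5
`b = 8` → b = 8
`ans = z ^ b` → ans = 13
So ans = 13

Answer: 13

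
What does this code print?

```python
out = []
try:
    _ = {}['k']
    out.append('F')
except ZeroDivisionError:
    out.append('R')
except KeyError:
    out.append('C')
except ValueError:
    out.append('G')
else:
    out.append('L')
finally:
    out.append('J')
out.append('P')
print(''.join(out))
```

Execution trace: 'C' (except KeyError) → 'J' (finally) → 'P' (after the try/except). Output: CJP

Answer: CJP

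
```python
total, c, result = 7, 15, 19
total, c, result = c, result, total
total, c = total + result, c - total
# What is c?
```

Trace:
`total, c, result = 7, 15, 19` → total = 7; c = 15; result = 19
`total, c, result = c, result, total` → total = 15; c = 19; result = 7
`total, c = total + result, c - total` → total = 22; c = 4
So c = 4

Answer: 4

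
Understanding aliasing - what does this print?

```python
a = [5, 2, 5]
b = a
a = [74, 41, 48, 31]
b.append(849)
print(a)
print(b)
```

Key concept: rebinding vs mutation: a is rebound to a new list, b still points at the original.
Step by step:
`a = [5, 2, 5]` → a = [5, 2, 5]
`b = a` → b = [5, 2, 5] (same object as a)
`a = [74, 41, 48, 31]` → a = [74, 41, 48, 31]
`b.append(849)` → b = [5, 2, 5, 849]
`print(a)` → prints [74, 41, 48, 31]
`print(b)` → prints [5, 2, 5, 849]

Answer:
[74, 41, 48, 31]
[5, 2, 5, 849]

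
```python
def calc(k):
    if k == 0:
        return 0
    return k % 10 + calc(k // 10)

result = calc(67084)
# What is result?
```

Sum of digits of 67084: 4 + 8 + 0 + 7 + 6 = 25

Answer: 25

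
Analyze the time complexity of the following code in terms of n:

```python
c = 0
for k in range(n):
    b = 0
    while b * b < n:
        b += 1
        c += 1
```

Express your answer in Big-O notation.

Each loop level contributes: n × √n. Multiplying the contributions gives O(n√n).

Answer: O(n√n)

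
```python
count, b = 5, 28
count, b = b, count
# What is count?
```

Trace:
`count, b = 5, 28` → count = 5; b = 28
`count, b = b, count` → count = 28; b = 5
So count = 28

Answer: 28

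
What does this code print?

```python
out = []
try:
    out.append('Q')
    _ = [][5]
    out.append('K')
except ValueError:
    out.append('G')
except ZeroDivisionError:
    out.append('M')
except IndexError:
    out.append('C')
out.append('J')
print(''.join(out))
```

Execution trace: 'Q' (try body) → 'C' (except IndexError) → 'J' (after the try/except). Output: QCJ

Answer: QCJ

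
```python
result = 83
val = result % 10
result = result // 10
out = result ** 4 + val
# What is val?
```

Trace:
`result = 83` → result = 83
`val = result % 10` → val = 3
`result = result // 10` → result = 8
`out = result ** 4 + val` → out = 4099
So val = 3

Answer: 3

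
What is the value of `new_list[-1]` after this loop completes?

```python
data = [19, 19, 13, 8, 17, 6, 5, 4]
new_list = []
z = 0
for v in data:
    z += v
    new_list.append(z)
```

Cumulative sum ends at 91
`new_list` takes the values: [] → [19] → [19, 38] → [19, 38, 51] → [19, 38, 51, 59] → [19, 38, 51, 59, 76] → [19, 38, 51, 59, 76, 82] → [19, 38, 51, 59, 76, 82, 87] → [19, 38, 51, 59, 76, 82, 87, 91]
So `new_list[-1]` = 91

Answer: 91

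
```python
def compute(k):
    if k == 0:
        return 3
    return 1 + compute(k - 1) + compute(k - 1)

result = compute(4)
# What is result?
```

compute(k) = 1 + 2·compute(k-1), compute(0)=3. Closed form: (3+1)·2^4 - 1 = 63.

Answer: 63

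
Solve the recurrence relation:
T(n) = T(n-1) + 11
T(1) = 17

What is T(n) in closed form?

Unrolling: T(n) = T(1) + 11·(n-1) = 17 + 11(n-1) = 11n + 6.

Answer: T(n) = 11n + 6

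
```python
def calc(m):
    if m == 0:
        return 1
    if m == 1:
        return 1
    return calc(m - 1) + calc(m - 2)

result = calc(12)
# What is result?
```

Build up from base cases: calc(0)=1, calc(1)=1, calc(2)=2, calc(3)=3, calc(4)=5, calc(5)=8, calc(6)=13, ..., calc(12)=233

Answer: 233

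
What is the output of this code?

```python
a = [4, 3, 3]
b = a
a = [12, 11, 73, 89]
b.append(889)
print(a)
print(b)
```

Key concept: rebinding vs mutation: a is rebound to a new list, b still points at the original.
Step by step:
`a = [4, 3, 3]` → a = [4, 3, 3]
`b = a` → b = [4, 3, 3] (same object as a)
`a = [12, 11, 73, 89]` → a = [12, 11, 73, 89]
`b.append(889)` → b = [4, 3, 3, 889]
`print(a)` → prints [12, 11, 73, 89]
`print(b)` → prints [4, 3, 3, 889]

Answer:
[12, 11, 73, 89]
[4, 3, 3, 889]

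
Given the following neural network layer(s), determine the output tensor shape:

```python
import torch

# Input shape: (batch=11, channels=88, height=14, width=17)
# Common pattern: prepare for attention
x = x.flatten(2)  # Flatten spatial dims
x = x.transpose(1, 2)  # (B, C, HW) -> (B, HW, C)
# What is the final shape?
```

Input: (11, 88, 14, 17) -> after flatten(2): (11, 88, 238) -> Output: (11, 238, 88)

Answer: (11, 238, 88)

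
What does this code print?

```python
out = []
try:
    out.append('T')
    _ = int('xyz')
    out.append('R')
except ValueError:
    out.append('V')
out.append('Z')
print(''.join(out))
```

Execution trace: 'T' (try body) → 'V' (except ValueError) → 'Z' (after the try/except). Output: TVZ

Answer: TVZ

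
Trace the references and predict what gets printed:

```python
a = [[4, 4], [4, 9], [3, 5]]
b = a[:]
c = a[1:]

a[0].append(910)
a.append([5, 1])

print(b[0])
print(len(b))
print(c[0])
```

Key concept: slice with nested mutation.
Step by step:
`a = [[4, 4], [4, 9], [3, 5]]` → a = [[4, 4], [4, 9], [3, 5]]
`b = a[:]` → b = [[4, 4], [4, 9], [3, 5]]
`c = a[1:]` → c = [[4, 9], [3, 5]]
`a[0].append(910)` → a = [[4, 4, 910], [4, 9], [3, 5]]; b = [[4, 4, 910], [4, 9], [3, 5]]
`a.append([5, 1])` → a = [[4, 4, 910], [4, 9], [3, 5], [5, 1]]
`print(b[0])` → prints [4, 4, 910]
`print(len(b))` → prints 3
`print(c[0])` → prints [4, 9]

Answer:
[4, 4, 910]
3
[4, 9]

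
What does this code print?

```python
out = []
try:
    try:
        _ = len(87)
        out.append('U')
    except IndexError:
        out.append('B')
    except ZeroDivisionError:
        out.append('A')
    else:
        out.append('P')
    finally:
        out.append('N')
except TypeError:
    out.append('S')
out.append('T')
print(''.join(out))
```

Execution trace: 'N' (finally) → 'S' (outer except TypeError) → 'T' (after the try/except). Output: NST

Answer: NST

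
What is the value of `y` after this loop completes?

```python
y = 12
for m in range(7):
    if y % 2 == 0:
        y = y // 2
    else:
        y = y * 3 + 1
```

Collatz-style transformation from 12
`y` takes the values: 12 → 6 → 3 → 10 → 5 → 16 → 8 → 4

Answer: 4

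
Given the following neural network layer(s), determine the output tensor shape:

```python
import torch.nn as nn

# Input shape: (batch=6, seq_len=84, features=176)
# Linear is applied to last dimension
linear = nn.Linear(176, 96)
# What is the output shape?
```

Input: (6, 84, 176) -> Output: (6, 84, 96)

Answer: (6, 84, 96)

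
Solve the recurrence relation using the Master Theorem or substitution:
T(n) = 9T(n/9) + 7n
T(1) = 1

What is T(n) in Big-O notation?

By Master Theorem: a=9, b=9, f(n)=7n. Since log_9(9) = 1 and f(n) = Θ(n^1), Case 2 applies. T(n) = O(n log n).

Answer: O(n log n)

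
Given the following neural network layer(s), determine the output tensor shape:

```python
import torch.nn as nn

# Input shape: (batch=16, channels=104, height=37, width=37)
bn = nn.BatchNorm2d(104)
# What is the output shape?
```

Input: (16, 104, 37, 37) -> Output: (16, 104, 37, 37)

Answer: (16, 104, 37, 37)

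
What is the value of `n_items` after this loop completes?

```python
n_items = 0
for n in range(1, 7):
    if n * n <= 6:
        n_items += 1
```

Count numbers where n² ≤ 6
`n_items` takes the values: 0 → 1 → 2

Answer: 2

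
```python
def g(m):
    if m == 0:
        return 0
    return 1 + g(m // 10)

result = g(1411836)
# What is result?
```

Count of digits of 1411836: 7

Answer: 7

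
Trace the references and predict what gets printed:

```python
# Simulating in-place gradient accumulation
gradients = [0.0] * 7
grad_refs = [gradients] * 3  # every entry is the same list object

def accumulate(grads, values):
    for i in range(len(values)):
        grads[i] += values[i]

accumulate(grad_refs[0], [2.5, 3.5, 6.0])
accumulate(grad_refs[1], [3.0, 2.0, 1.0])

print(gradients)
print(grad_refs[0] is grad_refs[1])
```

Key concept: gradient accumulation aliasing.
Step by step:
`gradients = [0.0] * 7` → gradients = [0.0, 0.0, 0.0, 0.0, 0.0, 0.0, 0.0]
`grad_refs = [gradients] * 3` → grad_refs = [[0.0, 0.0, 0.0, 0.0, 0.0, 0.0, 0.0], [0.0, 0.0, 0.0, 0.0, 0.0, 0.0, 0.0], [0.0, 0.0, 0.0, 0.0, 0.0, 0.0, 0.0]]
`accumulate(grad_refs[0], [2.5, 3.5, 6.0])` → gradients = [2.5, 3.5, 6.0, 0.0, 0.0, 0.0, 0.0]; grad_refs = [[2.5, 3.5, 6.0, 0.0, 0.0, 0.0, 0.0], [2.5, 3.5, 6.0, 0.0, 0.0, 0.0, 0.0], [2.5, 3.5, 6.0, 0.0, 0.0, 0.0, 0.0]]
`accumulate(grad_refs[1], [3.0, 2.0, 1.0])` → gradients = [5.5, 5.5, 7.0, 0.0, 0.0, 0.0, 0.0]; grad_refs = [[5.5, 5.5, 7.0, 0.0, 0.0, 0.0, 0.0], [5.5, 5.5, 7.0, 0.0, 0.0, 0.0, 0.0], [5.5, 5.5, 7.0, 0.0, 0.0, 0.0, 0.0]]
`print(gradients)` → prints [5.5, 5.5, 7.0, 0.0, 0.0, 0.0, 0.0]
`print(grad_refs[0] is grad_refs[1])` → prints True

Answer:
[5.5, 5.5, 7.0, 0.0, 0.0, 0.0, 0.0]
True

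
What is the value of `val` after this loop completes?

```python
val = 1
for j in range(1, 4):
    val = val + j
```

Start at 1, add 1 through 3
`val` takes the values: 1 → 2 → 4 → 7

Answer: 7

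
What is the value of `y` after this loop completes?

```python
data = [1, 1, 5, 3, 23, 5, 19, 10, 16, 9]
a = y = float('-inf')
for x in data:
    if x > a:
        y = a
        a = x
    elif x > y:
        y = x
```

Second largest (with repeats) in [1, 1, 5, 3, 23, 5, 19, 10, 16, 9]
`y` takes the values: -inf → 1 → 3 → 5 → 19

Answer: 19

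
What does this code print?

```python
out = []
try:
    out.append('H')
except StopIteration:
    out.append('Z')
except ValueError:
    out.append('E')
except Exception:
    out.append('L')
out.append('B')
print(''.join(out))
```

Execution trace: 'H' (try body, no exception) → 'B' (after the try/except). Output: HB

Answer: HB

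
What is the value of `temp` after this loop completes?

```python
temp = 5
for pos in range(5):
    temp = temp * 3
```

Multiply by 3, 5 times: 5 * 3^5 = 1215
`temp` takes the values: 5 → 15 → 45 → 135 → 405 → 1215

Answer: 1215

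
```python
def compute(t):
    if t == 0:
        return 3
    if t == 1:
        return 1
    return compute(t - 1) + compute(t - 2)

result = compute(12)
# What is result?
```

Build up from base cases: compute(0)=3, compute(1)=1, compute(2)=4, compute(3)=5, compute(4)=9, compute(5)=14, compute(6)=23, ..., compute(12)=411

Answer: 411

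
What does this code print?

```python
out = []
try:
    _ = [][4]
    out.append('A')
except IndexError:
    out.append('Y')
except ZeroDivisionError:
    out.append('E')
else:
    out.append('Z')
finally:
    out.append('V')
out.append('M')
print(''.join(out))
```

Execution trace: 'Y' (except IndexError) → 'V' (finally) → 'M' (after the try/except). Output: YVM

Answer: YVM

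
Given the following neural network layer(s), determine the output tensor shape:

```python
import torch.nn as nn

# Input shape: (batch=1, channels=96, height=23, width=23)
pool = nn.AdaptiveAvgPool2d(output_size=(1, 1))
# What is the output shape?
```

Input: (1, 96, 23, 23) -> Output: (1, 96, 1, 1)

Answer: (1, 96, 1, 1)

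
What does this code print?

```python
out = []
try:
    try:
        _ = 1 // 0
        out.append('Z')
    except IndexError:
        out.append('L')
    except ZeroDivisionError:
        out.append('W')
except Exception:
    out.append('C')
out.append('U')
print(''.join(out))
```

Execution trace: 'W' (inner except ZeroDivisionError) → 'U' (after the try/except). Output: WU

Answer: WU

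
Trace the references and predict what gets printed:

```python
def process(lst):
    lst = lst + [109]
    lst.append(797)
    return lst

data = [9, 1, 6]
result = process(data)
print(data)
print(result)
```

Key concept: rebinding parameter vs mutation.
Step by step:
`data = [9, 1, 6]` → data = [9, 1, 6]
`result = process(data)` → result = [9, 1, 6, 109, 797]
`print(data)` → prints [9, 1, 6]
`print(result)` → prints [9, 1, 6, 109, 797]

Answer:
[9, 1, 6]
[9, 1, 6, 109, 797]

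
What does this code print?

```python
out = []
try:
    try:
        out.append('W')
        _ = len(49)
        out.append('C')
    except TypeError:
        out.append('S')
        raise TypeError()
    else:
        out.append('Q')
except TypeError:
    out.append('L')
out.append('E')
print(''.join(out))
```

Execution trace: 'W' (try body) → 'S' (except TypeError) → 'L' (outer except TypeError) → 'E' (after the try/except). Output: WSLE

Answer: WSLE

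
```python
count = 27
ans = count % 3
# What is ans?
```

Trace:
`count = 27` → count = 27
`ans = count % 3` → ans = 0
So ans = 0

Answer: 0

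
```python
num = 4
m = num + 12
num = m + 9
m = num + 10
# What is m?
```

Trace:
`num = 4` → num = 4
`m = num + 12` → m = 16
`num = m + 9` → num = 25
`m = num + 10` → m = 35
So m = 35

Answer: 35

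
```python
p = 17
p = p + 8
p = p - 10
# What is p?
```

Trace:
`p = 17` → p = 17
`p = p + 8` → p = 25
`p = p - 10` → p = 15
So p = 15

Answer: 15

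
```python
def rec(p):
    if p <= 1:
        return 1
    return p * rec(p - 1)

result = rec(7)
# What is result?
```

rec(7) = 7 * 6 * 5 * 4 * 3 * 2 * 1 = 5040

Answer: 5040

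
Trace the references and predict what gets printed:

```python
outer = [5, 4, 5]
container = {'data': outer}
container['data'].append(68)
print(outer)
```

Key concept: dict holds reference to list.
Step by step:
`outer = [5, 4, 5]` → outer = [5, 4, 5]
`container = {'data': outer}` → container = {'data': [5, 4, 5]}
`container['data'].append(68)` → outer = [5, 4, 5, 68]; container = {'data': [5, 4, 5, 68]}
`print(outer)` → prints [5, 4, 5, 68]

Answer: [5, 4, 5, 68]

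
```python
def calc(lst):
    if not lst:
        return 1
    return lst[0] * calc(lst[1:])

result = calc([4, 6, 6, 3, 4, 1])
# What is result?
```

Product over [4, 6, 6, 3, 4, 1] = 4 * 6 * 6 * 3 * 4 * 1 = 1728

Answer: 1728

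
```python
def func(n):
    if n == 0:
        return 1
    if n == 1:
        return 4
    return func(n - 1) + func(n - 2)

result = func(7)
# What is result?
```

Build up from base cases: func(0)=1, func(1)=4, func(2)=5, func(3)=9, func(4)=14, func(5)=23, func(6)=37, ..., func(7)=60

Answer: 60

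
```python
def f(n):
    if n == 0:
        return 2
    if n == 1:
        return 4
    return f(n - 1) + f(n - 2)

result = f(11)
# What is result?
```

Build up from base cases: f(0)=2, f(1)=4, f(2)=6, f(3)=10, f(4)=16, f(5)=26, f(6)=42, ..., f(11)=466

Answer: 466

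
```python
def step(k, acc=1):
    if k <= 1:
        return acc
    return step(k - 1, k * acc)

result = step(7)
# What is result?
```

Accumulator trace (n, acc): (7, 1) -> (6, 7) -> (5, 42) -> (4, 210) -> (3, 840) -> (2, 2520) -> (1, 5040) -> return 5040

Answer: 5040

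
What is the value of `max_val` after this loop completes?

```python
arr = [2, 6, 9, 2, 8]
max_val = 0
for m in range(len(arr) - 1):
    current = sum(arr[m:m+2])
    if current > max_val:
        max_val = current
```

Max sum of 2-element window in [2, 6, 9, 2, 8]
`max_val` takes the values: 0 → 8 → 15

Answer: 15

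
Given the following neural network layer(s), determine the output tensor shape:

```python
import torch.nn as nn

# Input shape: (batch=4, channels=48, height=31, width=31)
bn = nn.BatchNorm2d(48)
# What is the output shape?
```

Input: (4, 48, 31, 31) -> Output: (4, 48, 31, 31)

Answer: (4, 48, 31, 31)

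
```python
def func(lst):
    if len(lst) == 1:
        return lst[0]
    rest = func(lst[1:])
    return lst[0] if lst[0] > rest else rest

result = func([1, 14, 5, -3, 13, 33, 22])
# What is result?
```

Recursive max over [1, 14, 5, -3, 13, 33, 22] = 33

Answer: 33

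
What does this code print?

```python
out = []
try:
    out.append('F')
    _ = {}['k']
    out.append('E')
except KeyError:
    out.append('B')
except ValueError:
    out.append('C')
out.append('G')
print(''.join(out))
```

Execution trace: 'F' (try body) → 'B' (except KeyError) → 'G' (after the try/except). Output: FBG

Answer: FBG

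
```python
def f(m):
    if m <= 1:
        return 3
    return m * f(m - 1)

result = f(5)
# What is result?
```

f(5) = 5 * 4 * 3 * 2 * 3 = 360

Answer: 360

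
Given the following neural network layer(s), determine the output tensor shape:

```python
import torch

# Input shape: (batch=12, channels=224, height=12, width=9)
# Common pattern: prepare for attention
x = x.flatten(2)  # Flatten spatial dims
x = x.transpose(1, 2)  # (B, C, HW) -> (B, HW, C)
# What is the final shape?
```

Input: (12, 224, 12, 9) -> after flatten(2): (12, 224, 108) -> Output: (12, 108, 224)

Answer: (12, 108, 224)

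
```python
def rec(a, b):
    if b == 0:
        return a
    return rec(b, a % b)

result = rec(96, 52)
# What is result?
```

rec(96, 52) -> rec(52, 44) -> rec(44, 8) -> rec(8, 4) -> rec(4, 0) -> 4

Answer: 4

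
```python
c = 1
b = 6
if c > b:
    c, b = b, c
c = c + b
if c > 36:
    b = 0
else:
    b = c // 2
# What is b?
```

Trace:
`c = 1` → c = 1
`b = 6` → b = 6
`if c > b: ...` → c > b is False → no variable changes
`c = c + b` → c = 7
`if c > 36: ...` → c > 36 is False, take else branch → b = 3
So b = 3

Answer: 3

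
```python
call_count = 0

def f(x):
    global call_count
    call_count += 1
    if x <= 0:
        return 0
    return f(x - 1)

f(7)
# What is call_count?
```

Linear recursion stepping by 1: 8 calls from x=7 down to ≤0.

Answer: 8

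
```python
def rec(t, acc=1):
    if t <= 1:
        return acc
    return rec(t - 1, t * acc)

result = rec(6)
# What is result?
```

Accumulator trace (n, acc): (6, 1) -> (5, 6) -> (4, 30) -> (3, 120) -> (2, 360) -> (1, 720) -> return 720

Answer: 720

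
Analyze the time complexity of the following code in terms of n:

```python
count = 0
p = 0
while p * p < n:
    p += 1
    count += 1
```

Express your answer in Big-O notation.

Each loop level contributes: √n. Multiplying the contributions gives O(√n).

Answer: O(√n)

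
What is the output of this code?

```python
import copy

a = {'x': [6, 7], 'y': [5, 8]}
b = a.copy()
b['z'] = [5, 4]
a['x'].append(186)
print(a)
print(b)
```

Key concept: shallow copy of dict with mutable values.
Step by step:
`a = {'x': [6, 7], 'y': [5, 8]}` → a = {'x': [6, 7], 'y': [5, 8]}
`b = a.copy()` → b = {'x': [6, 7], 'y': [5, 8]}
`b['z'] = [5, 4]` → b = {'x': [6, 7], 'y': [5, 8], 'z': [5, 4]}
`a['x'].append(186)` → a = {'x': [6, 7, 186], 'y': [5, 8]}; b = {'x': [6, 7, 186], 'y': [5, 8], 'z': [5, 4]}
`print(a)` → prints {'x': [6, 7, 186], 'y': [5, 8]}
`print(b)` → prints {'x': [6, 7, 186], 'y': [5, 8], 'z': [5, 4]}

Answer:
{'x': [6, 7, 186], 'y': [5, 8]}
{'x': [6, 7, 186], 'y': [5, 8], 'z': [5, 4]}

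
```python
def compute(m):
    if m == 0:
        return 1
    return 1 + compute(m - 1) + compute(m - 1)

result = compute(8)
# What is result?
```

compute(m) = 1 + 2·compute(m-1), compute(0)=1. Closed form: (1+1)·2^8 - 1 = 511.

Answer: 511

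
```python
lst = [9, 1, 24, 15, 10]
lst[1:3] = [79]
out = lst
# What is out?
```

Trace:
`lst = [9, 1, 24, 15, 10]` → lst = [9, 1, 24, 15, 10]
`lst[1:3] = [79]` → lst = [9, 79, 15, 10]
`out = lst` → out = [9, 79, 15, 10]
So out = [9, 79, 15, 10]

Answer: [9, 79, 15, 10]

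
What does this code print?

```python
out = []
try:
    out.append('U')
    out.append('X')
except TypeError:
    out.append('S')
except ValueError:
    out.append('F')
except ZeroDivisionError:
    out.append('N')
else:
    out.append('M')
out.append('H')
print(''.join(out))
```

Execution trace: 'U' (try body) → 'X' (try body, no exception) → 'M' (else) → 'H' (after the try/except). Output: UXMH

Answer: UXMH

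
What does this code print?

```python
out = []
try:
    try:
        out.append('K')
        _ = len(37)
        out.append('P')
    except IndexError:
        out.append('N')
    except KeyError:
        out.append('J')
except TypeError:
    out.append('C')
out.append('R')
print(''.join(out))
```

Execution trace: 'K' (try body) → 'C' (outer except TypeError) → 'R' (after the try/except). Output: KCR

Answer: KCR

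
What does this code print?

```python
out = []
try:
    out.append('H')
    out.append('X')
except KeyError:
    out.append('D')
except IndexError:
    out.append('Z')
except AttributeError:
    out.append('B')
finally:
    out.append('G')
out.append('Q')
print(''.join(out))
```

Execution trace: 'H' (try body) → 'X' (try body, no exception) → 'G' (finally) → 'Q' (after the try/except). Output: HXGQ

Answer: HXGQ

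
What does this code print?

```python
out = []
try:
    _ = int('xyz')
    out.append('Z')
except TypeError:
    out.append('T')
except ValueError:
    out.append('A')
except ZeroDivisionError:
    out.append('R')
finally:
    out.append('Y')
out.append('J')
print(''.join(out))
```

Execution trace: 'A' (except ValueError) → 'Y' (finally) → 'J' (after the try/except). Output: AYJ

Answer: AYJ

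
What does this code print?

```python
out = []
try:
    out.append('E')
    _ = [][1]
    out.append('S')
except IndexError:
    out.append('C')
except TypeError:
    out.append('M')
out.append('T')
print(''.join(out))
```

Execution trace: 'E' (try body) → 'C' (except IndexError) → 'T' (after the try/except). Output: ECT

Answer: ECT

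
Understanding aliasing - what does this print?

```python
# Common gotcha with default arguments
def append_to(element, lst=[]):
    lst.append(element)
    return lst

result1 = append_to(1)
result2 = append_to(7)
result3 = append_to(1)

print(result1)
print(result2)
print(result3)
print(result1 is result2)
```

Key concept: mutable default argument gotcha.
Step by step:
`result1 = append_to(1)` → result1 = [1]
`result2 = append_to(7)` → result1 = [1, 7] (same object as result2); result2 = [1, 7] (same object as result1)
`result3 = append_to(1)` → result1 = [1, 7, 1] (same object as result2, result3); result2 = [1, 7, 1] (same object as result1, result3); result3 = [1, 7, 1] (same object as result1, result2)
`print(result1)` → prints [1, 7, 1]
`print(result2)` → prints [1, 7, 1]
`print(result3)` → prints [1, 7, 1]
`print(result1 is result2)` → prints True

Answer:
[1, 7, 1]
[1, 7, 1]
[1, 7, 1]
True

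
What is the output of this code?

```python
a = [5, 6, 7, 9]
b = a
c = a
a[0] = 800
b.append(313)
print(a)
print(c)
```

Key concept: multiple aliases.
Step by step:
`a = [5, 6, 7, 9]` → a = [5, 6, 7, 9]
`b = a` → b = [5, 6, 7, 9] (same object as a)
`c = a` → c = [5, 6, 7, 9] (same object as a, b)
`a[0] = 800` → a = [800, 6, 7, 9] (same object as b, c); b = [800, 6, 7, 9] (same object as a, c); c = [800, 6, 7, 9] (same object as a, b)
`b.append(313)` → a = [800, 6, 7, 9, 313] (same object as b, c); b = [800, 6, 7, 9, 313] (same object as a, c); c = [800, 6, 7, 9, 313] (same object as a, b)
`print(a)` → prints [800, 6, 7, 9, 313]
`print(c)` → prints [800, 6, 7, 9, 313]

Answer:
[800, 6, 7, 9, 313]
[800, 6, 7, 9, 313]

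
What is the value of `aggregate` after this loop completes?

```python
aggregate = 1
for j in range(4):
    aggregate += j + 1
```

Start at 1, add 1 to 4 = 11
`aggregate` takes the values: 1 → 2 → 4 → 7 → 11

Answer: 11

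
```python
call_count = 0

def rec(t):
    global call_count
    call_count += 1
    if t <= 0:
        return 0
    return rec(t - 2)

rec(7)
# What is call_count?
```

Linear recursion stepping by 2: 5 calls from t=7 down to ≤0.

Answer: 5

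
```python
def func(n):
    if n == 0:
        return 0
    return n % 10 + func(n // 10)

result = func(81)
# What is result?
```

Sum of digits of 81: 1 + 8 = 9

Answer: 9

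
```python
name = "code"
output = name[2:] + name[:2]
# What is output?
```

Trace:
`name = "code"` → name = 'code'
`output = name[2:] + name[:2]` → output = 'deco'
So output = 'deco'

Answer: 'deco'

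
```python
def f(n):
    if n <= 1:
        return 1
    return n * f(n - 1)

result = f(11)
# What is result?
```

f(11) = 11 * 10 * 9 * 8 * 7 * 6 * 5 * 4 * 3 * 2 * 1 = 39916800

Answer: 39916800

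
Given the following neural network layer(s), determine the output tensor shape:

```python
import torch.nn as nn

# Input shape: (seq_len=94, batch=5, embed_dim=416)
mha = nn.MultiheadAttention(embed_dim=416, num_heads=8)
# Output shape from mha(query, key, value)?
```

Input: (94, 5, 416) -> Output: (94, 5, 416)

Answer: (94, 5, 416)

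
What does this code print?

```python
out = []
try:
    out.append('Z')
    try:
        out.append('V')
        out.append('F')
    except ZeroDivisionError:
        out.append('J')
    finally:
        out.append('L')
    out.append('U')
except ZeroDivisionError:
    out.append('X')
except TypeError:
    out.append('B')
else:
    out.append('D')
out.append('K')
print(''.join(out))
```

Execution trace: 'Z' (try body) → 'V' (inner try body) → 'F' (inner try body, no exception) → 'L' (inner finally) → 'U' (try body, no exception) → 'D' (else) → 'K' (after the try/except). Output: ZVFLUDK

Answer: ZVFLUDK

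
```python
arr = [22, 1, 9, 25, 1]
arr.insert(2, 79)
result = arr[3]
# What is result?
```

Trace:
`arr = [22, 1, 9, 25, 1]` → arr = [22, 1, 9, 25, 1]
`arr.insert(2, 79)` → arr = [22, 1, 79, 9, 25, 1]
`result = arr[3]` → result = 9
So result = 9

Answer: 9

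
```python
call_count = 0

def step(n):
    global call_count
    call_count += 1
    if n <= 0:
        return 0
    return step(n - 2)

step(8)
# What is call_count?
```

Linear recursion stepping by 2: 5 calls from n=8 down to ≤0.

Answer: 5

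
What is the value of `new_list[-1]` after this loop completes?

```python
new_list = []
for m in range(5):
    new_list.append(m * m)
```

Last element of squares 0 to 4
`new_list` takes the values: [] → [0] → [0, 1] → [0, 1, 4] → [0, 1, 4, 9] → [0, 1, 4, 9, 16]
So `new_list[-1]` = 16

Answer: 16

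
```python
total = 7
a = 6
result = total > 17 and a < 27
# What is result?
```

Trace:
`total = 7` → total = 7
`a = 6` → a = 6
`result = total > 17 and a < 27` → result = False
So result = False

Answer: False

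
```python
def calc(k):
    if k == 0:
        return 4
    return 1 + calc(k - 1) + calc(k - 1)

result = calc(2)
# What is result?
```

calc(k) = 1 + 2·calc(k-1), calc(0)=4. Closed form: (4+1)·2^2 - 1 = 19.

Answer: 19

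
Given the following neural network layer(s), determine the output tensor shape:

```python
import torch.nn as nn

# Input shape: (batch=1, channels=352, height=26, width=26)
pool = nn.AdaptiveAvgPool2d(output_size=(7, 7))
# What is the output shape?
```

Input: (1, 352, 26, 26) -> Output: (1, 352, 7, 7)

Answer: (1, 352, 7, 7)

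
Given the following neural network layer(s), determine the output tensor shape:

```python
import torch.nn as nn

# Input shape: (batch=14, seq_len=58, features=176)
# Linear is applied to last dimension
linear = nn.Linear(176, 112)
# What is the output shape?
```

Input: (14, 58, 176) -> Output: (14, 58, 112)

Answer: (14, 58, 112)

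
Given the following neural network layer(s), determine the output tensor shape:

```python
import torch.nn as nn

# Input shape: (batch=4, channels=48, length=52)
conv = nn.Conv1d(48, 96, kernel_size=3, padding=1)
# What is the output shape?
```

Input: (4, 48, 52) -> Output: (4, 96, 52)

Answer: (4, 96, 52)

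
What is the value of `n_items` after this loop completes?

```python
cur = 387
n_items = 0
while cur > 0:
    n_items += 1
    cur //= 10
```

Count digits by repeated division by 10
`n_items` takes the values: 0 → 1 → 2 → 3

Answer: 3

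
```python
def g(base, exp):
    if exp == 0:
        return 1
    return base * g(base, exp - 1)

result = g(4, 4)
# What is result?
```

g(4, 4) = 4 * 4 * 4 * 4 = 256

Answer: 256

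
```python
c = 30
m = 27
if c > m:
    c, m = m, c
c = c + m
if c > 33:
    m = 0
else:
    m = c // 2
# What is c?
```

Trace:
`c = 30` → c = 30
`m = 27` → m = 27
`if c > m: ...` → c > m is True → c = 27; m = 30
`c = c + m` → c = 57
`if c > 33: ...` → c > 33 is True → m = 0
So c = 57

Answer: 57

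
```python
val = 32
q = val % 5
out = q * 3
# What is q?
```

Trace:
`val = 32` → val = 32
`q = val % 5` → q = 2
`out = q * 3` → out = 6
So q = 2

Answer: 2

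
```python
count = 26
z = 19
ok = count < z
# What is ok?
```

Trace:
`count = 26` → count = 26
`z = 19` → z = 19
`ok = count < z` → ok = False
So ok = False

Answer: False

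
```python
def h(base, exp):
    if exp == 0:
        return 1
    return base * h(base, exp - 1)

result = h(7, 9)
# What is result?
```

h(7, 9) = 7 * 7 * 7 * 7 * 7 * 7 * 7 * 7 * 7 = 40353607

Answer: 40353607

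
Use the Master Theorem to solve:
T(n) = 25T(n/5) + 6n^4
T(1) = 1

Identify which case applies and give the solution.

a=25, b=5, f(n)=6n^4. log_5(25) = 2. Since c=4 > 2 and the regularity condition holds (25(n/5)^4 = (25/5^4)n^4 with 25/5^4 < 1), Case 3 applies: T(n) = Θ(f(n)) = O(n^4).

Answer: O(n^4) - Case 3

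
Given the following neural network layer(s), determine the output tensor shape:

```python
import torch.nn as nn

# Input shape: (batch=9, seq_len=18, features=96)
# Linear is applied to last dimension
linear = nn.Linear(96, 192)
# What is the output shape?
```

Input: (9, 18, 96) -> Output: (9, 18, 192)

Answer: (9, 18, 192)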